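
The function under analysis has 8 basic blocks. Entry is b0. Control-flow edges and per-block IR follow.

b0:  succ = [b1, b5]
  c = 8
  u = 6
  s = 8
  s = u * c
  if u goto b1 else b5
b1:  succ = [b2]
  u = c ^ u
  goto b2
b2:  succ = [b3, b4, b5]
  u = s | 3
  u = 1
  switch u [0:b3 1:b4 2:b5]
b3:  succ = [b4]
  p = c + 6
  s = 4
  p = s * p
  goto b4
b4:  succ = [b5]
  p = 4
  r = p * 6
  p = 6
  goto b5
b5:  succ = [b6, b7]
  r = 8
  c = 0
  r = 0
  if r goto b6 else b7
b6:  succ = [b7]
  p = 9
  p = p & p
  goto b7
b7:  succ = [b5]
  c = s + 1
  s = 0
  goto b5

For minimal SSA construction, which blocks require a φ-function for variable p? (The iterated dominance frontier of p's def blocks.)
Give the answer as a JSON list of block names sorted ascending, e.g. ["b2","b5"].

Answer: ["b4", "b5", "b7"]

Derivation:
idom tree: b1←b0 b2←b1 b3←b2 b4←b2 b5←b0 b6←b5 b7←b5
Dom∩ at merges:
  b4: preds {b2,b3}: {b0,b1,b2} ∩ {b0,b1,b2,b3} = {b0,b1,b2}; idom=b2
  b5: preds {b0,b2,b4,b7}: {b0} ∩ {b0,b1,b2} ∩ {b0,b1,b2,b4} ∩ {b0,b5,b7} = {b0}; idom=b0
  b7: preds {b5,b6}: {b0,b5} ∩ {b0,b5,b6} = {b0,b5}; idom=b5

DF derivation:
  join b4 pred b2: · stop@b2
  join b4 pred b3: b3 stop@b2
  join b5 pred b0: · stop@b0
  join b5 pred b2: b2→b1 stop@b0
  join b5 pred b4: b4→b2→b1 stop@b0
  join b5 pred b7: b7→b5 stop@b0
  join b7 pred b5: · stop@b5
  join b7 pred b6: b6 stop@b5
  b0: DF=∅
  b1: DF={b5}
  b2: DF={b5}
  b3: DF={b4}
  b4: DF={b5}
  b5: DF={b5}
  b6: DF={b7}
  b7: DF={b5}

φ for p: defs {b3,b4,b6}
  DF⁺ = {b4,b5,b7}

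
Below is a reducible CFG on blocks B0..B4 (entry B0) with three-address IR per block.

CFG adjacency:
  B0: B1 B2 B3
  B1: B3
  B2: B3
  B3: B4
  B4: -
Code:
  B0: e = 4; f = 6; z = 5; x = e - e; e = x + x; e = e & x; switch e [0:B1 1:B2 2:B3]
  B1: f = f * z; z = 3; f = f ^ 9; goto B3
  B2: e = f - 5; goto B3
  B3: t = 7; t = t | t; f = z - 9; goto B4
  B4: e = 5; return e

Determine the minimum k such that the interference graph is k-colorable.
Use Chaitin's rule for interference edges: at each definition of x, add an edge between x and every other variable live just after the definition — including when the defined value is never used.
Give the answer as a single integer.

Answer: 4

Derivation:
Block summaries:
  B0: {e,f,x,z} / ∅
  B1: {f,z} / {f,z}
  B2: {e} / {f}
  B3: {f,t} / {z}
  B4: {e} / ∅

Liveness:
  B0: in=∅ out={f,z}
  B1: in={f,z} out={z}
  B2: in={f,z} out={z}
  B3: in={z} out=∅
  B4: in=∅ out=∅

Interference:
  e: {f,x,z}
  f: {e,x,z}
  t: {z}
  x: {e,f,z}
  z: {e,f,t,x}

Colouring:
  lower bound: {e,f,x,z} mutually conflict ⇒ χ ≥ 4
  4-colouring: c0={z}  c1={e,t}  c2={f}  c3={x}
  χ = 4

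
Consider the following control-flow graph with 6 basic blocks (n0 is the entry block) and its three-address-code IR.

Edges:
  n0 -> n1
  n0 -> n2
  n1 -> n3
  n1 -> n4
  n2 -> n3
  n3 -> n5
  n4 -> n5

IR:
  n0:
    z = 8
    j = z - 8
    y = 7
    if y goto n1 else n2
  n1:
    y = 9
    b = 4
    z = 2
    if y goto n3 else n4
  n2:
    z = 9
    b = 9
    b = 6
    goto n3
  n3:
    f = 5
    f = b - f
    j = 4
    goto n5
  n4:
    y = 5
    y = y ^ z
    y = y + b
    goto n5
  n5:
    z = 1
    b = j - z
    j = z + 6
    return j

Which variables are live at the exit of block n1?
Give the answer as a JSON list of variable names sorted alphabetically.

Answer: ["b", "j", "z"]

Derivation:
Block summaries:
  n0: {j,y,z} / ∅
  n1: {b,y,z} / ∅
  n2: {b,z} / ∅
  n3: {f,j} / {b}
  n4: {y} / {b,z}
  n5: {b,j,z} / {j}

Live sets:
  n0: in=∅ out={j}
  n1: in={j} out={b,j,z}
  n2: in=∅ out={b}
  n3: in={b} out={j}
  n4: in={b,j,z} out={j}
  n5: in={j} out=∅

live-out(n1) = ["b", "j", "z"]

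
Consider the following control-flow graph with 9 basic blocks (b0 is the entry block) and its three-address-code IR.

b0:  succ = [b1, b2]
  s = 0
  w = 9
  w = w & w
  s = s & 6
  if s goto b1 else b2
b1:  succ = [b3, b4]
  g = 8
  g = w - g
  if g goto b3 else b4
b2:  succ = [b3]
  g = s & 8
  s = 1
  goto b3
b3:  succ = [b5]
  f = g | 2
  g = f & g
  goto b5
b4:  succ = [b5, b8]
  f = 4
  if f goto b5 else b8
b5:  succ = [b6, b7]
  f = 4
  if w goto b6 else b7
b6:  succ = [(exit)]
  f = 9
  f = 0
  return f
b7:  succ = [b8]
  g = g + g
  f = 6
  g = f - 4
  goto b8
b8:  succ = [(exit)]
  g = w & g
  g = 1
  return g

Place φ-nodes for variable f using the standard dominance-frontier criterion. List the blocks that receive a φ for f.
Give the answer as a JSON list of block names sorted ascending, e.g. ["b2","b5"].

Answer: ["b5", "b8"]

Working:
idom tree: b1←b0 b2←b0 b3←b0 b4←b1 b5←b0 b6←b5 b7←b5 b8←b0
Join-block Dom:
  b3: preds {b1,b2}: {b0,b1} ∩ {b0,b2} = {b0}; idom=b0
  b5: preds {b3,b4}: {b0,b3} ∩ {b0,b1,b4} = {b0}; idom=b0
  b8: preds {b4,b7}: {b0,b1,b4} ∩ {b0,b5,b7} = {b0}; idom=b0

DF walk-up:
  join b3 pred b1: b1 stop@b0
  join b3 pred b2: b2 stop@b0
  join b5 pred b3: b3 stop@b0
  join b5 pred b4: b4→b1 stop@b0
  join b8 pred b4: b4→b1 stop@b0
  join b8 pred b7: b7→b5 stop@b0
  b0 → ∅
  b1 → {b3,b5,b8}
  b2 → {b3}
  b3 → {b5}
  b4 → {b5,b8}
  b5 → {b8}
  b6 → ∅
  b7 → {b8}
  b8 → ∅

φ for f: defs {b3,b4,b5,b6,b7}
  DF⁺ = {b5,b8}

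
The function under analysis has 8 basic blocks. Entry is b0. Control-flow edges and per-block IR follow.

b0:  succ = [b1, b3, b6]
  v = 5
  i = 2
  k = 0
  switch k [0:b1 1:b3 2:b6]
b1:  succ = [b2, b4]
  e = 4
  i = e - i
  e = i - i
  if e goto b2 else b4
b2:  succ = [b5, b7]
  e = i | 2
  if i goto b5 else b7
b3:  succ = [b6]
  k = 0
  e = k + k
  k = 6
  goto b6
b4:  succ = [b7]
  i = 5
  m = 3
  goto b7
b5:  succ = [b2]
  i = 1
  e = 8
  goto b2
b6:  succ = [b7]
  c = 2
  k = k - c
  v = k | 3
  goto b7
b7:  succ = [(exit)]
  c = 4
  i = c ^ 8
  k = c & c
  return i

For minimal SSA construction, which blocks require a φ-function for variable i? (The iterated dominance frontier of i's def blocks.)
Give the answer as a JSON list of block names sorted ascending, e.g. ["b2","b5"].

idom tree: b1←b0 b2←b1 b3←b0 b4←b1 b5←b2 b6←b0 b7←b0
Dom at joins:
  b2: preds {b1,b5}: {b0,b1} ∩ {b0,b1,b2,b5} = {b0,b1}; idom=b1
  b6: preds {b0,b3}: {b0} ∩ {b0,b3} = {b0}; idom=b0
  b7: preds {b2,b4,b6}: {b0,b1,b2} ∩ {b0,b1,b4} ∩ {b0,b6} = {b0}; idom=b0

DF derivation:
  b2←b1: walk · to b1
  b2←b5: walk b5→b2 to b1
  b6←b0: walk · to b0
  b6←b3: walk b3 to b0
  b7←b2: walk b2→b1 to b0
  b7←b4: walk b4→b1 to b0
  b7←b6: walk b6 to b0
  b0: DF=∅
  b1: DF={b7}
  b2: DF={b2,b7}
  b3: DF={b6}
  b4: DF={b7}
  b5: DF={b2}
  b6: DF={b7}
  b7: DF=∅

φ for i: defs {b0,b1,b4,b5,b7}
  DF⁺ = {b2,b7}

Answer: ["b2", "b7"]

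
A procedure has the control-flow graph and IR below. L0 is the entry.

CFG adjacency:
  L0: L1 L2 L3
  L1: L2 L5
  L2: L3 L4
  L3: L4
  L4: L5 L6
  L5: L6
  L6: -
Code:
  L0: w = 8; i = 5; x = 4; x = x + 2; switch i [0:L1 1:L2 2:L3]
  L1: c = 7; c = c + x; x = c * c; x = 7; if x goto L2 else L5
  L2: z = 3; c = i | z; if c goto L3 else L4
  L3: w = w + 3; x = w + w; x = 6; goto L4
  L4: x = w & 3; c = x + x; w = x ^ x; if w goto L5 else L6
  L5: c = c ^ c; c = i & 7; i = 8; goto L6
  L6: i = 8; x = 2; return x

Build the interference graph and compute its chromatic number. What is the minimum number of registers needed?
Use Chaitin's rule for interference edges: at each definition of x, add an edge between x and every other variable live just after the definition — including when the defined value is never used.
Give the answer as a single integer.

Block summaries:
  L0: def={i,w,x} ue=∅
  L1: def={c,x} ue={x}
  L2: def={c,z} ue={i}
  L3: def={w,x} ue={w}
  L4: def={c,w,x} ue={w}
  L5: def={c,i} ue={c,i}
  L6: def={i,x} ue=∅

Live sets:
  live L0: ∅→{i,w,x}
  live L1: {i,w,x}→{c,i,w}
  live L2: {i,w}→{i,w}
  live L3: {i,w}→{i,w}
  live L4: {i,w}→{c,i}
  live L5: {c,i}→∅
  live L6: ∅→∅

Interference:
  c↔{i,w,x}
  i↔{c,w,x,z}
  w↔{c,i,x,z}
  x↔{c,i,w}
  z↔{i,w}

Chromatic number:
  lower bound: {c,i,w,x} mutually conflict ⇒ χ ≥ 4
  4-colouring: c0={i}  c1={w}  c2={c,z}  c3={x}
  χ = 4

Answer: 4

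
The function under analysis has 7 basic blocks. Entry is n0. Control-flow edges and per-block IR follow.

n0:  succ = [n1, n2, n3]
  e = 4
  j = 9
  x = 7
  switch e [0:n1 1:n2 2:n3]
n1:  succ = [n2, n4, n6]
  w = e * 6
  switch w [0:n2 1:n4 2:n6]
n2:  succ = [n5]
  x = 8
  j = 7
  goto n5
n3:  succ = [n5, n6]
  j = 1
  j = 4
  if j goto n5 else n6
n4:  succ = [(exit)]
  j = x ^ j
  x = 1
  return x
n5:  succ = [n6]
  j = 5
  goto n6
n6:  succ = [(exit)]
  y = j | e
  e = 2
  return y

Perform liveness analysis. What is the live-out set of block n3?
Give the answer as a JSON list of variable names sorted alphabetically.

Answer: ["e", "j"]

Derivation:
Block summaries:
  n0 def {e,j,x} use ∅
  n1 def {w} use {e}
  n2 def {j,x} use ∅
  n3 def {j} use ∅
  n4 def {j,x} use {j,x}
  n5 def {j} use ∅
  n6 def {e,y} use {e,j}

Liveness:
  n0: in=∅ out={e,j,x}
  n1: in={e,j,x} out={e,j,x}
  n2: in={e} out={e}
  n3: in={e} out={e,j}
  n4: in={j,x} out=∅
  n5: in={e} out={e,j}
  n6: in={e,j} out=∅

live-out(n3) = ["e", "j"]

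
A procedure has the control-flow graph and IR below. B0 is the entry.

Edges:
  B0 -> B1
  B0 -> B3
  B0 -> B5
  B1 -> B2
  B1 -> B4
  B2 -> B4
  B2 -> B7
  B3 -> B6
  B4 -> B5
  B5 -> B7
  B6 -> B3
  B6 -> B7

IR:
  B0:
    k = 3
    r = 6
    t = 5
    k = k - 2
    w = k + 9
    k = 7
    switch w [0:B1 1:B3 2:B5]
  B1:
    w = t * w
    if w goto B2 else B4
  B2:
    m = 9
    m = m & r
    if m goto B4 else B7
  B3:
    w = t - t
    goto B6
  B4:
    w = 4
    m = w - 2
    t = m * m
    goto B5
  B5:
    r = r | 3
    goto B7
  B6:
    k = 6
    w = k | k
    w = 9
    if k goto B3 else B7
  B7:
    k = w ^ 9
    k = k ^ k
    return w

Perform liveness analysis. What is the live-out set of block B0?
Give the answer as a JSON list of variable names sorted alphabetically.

Answer: ["r", "t", "w"]

Analysis:
Block summaries:
  B0 def {k,r,t,w} use ∅
  B1 def {w} use {t,w}
  B2 def {m} use {r}
  B3 def {w} use {t}
  B4 def {m,t,w} use ∅
  B5 def {r} use {r}
  B6 def {k,w} use ∅
  B7 def {k} use {w}

Liveness:
  B0 li=∅ lo={r,t,w}
  B1 li={r,t,w} lo={r,w}
  B2 li={r,w} lo={r,w}
  B3 li={t} lo={t}
  B4 li={r} lo={r,w}
  B5 li={r,w} lo={w}
  B6 li={t} lo={t,w}
  B7 li={w} lo=∅

live-out(B0) = ["r", "t", "w"]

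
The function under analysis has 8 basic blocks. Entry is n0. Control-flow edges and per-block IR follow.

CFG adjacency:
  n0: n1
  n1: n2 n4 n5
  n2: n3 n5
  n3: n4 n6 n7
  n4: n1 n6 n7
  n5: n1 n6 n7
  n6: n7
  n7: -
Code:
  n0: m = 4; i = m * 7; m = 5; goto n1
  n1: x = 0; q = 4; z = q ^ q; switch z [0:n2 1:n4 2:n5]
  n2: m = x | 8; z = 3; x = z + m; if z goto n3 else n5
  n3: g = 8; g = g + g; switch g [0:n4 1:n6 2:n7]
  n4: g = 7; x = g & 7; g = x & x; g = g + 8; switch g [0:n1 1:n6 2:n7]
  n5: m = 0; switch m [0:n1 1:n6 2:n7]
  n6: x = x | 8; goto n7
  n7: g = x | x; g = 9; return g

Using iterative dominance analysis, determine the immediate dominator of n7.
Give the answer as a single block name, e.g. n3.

Answer: n1

Analysis:
idom tree: n1←n0 n2←n1 n3←n2 n4←n1 n5←n1 n6←n1 n7←n1
Dom at joins:
  n1: preds {n0,n4,n5}: {n0} ∩ {n0,n1,n4} ∩ {n0,n1,n5} = {n0}; idom=n0
  n4: preds {n1,n3}: {n0,n1} ∩ {n0,n1,n2,n3} = {n0,n1}; idom=n1
  n5: preds {n1,n2}: {n0,n1} ∩ {n0,n1,n2} = {n0,n1}; idom=n1
  n6: preds {n3,n4,n5}: {n0,n1,n2,n3} ∩ {n0,n1,n4} ∩ {n0,n1,n5} = {n0,n1}; idom=n1
  n7: preds {n3,n4,n5,n6}: {n0,n1,n2,n3} ∩ {n0,n1,n4} ∩ {n0,n1,n5} ∩ {n0,n1,n6} = {n0,n1}; idom=n1

idom(n7) = n1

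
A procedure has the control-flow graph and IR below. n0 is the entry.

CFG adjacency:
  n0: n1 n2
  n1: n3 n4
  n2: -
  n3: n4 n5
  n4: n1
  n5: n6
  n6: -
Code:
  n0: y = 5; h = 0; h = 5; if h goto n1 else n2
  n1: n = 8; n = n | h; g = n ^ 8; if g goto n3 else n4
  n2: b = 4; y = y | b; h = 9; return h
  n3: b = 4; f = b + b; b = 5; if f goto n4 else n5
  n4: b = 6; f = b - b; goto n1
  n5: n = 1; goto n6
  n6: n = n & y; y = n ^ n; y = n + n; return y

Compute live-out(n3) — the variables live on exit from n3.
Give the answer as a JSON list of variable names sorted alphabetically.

def/use:
  n0 def {h,y} use ∅
  n1 def {g,n} use {h}
  n2 def {b,h,y} use {y}
  n3 def {b,f} use ∅
  n4 def {b,f} use ∅
  n5 def {n} use ∅
  n6 def {n,y} use {n,y}

Liveness:
  n0 li=∅ lo={h,y}
  n1 li={h,y} lo={h,y}
  n2 li={y} lo=∅
  n3 li={h,y} lo={h,y}
  n4 li={h,y} lo={h,y}
  n5 li={y} lo={n,y}
  n6 li={n,y} lo=∅

live-out(n3) = ["h", "y"]

Answer: ["h", "y"]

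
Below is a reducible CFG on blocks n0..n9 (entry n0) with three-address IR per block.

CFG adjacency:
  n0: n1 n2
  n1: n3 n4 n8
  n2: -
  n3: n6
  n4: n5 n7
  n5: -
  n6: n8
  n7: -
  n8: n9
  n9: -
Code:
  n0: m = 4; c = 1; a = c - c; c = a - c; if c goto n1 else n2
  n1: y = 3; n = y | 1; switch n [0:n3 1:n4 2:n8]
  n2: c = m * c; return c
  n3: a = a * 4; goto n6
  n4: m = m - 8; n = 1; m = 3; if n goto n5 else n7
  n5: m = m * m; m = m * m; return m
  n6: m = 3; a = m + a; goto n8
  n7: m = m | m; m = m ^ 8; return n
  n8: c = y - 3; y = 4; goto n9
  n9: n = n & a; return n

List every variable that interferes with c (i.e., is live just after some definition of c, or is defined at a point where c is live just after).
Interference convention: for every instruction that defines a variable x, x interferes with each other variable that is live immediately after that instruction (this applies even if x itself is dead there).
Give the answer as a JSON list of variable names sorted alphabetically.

Answer: ["a", "m", "n"]

Working:
Per-block:
  n0: def={a,c,m} ue=∅
  n1: def={n,y} ue=∅
  n2: def={c} ue={c,m}
  n3: def={a} ue={a}
  n4: def={m,n} ue={m}
  n5: def={m} ue={m}
  n6: def={a,m} ue={a}
  n7: def={m} ue={m,n}
  n8: def={c,y} ue={y}
  n9: def={n} ue={a,n}

Live sets:
  live n0: ∅→{a,c,m}
  live n1: {a,m}→{a,m,n,y}
  live n2: {c,m}→∅
  live n3: {a,n,y}→{a,n,y}
  live n4: {m}→{m,n}
  live n5: {m}→∅
  live n6: {a,n,y}→{a,n,y}
  live n7: {m,n}→∅
  live n8: {a,n,y}→{a,n}
  live n9: {a,n}→∅

Interfere edges:
  a↔{c,m,n,y}
  c↔{a,m,n}
  m↔{a,c,n,y}
  n↔{a,c,m,y}
  y↔{a,m,n}

N(c) = ["a", "m", "n"]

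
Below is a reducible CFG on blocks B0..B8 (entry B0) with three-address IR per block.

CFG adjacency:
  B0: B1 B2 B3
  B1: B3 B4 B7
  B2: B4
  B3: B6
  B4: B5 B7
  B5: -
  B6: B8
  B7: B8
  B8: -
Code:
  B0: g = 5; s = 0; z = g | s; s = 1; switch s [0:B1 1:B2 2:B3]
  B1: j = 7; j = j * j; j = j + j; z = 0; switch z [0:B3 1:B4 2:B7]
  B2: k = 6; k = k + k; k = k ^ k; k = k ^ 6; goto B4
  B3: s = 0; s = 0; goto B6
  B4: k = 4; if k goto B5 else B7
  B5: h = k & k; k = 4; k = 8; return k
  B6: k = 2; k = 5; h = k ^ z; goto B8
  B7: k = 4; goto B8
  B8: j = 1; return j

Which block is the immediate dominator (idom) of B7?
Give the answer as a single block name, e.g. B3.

Answer: B0

Analysis:
idom tree: B1←B0 B2←B0 B3←B0 B4←B0 B5←B4 B6←B3 B7←B0 B8←B0
Dom at joins:
  B3: preds {B0,B1}: {B0} ∩ {B0,B1} = {B0}; idom=B0
  B4: preds {B1,B2}: {B0,B1} ∩ {B0,B2} = {B0}; idom=B0
  B7: preds {B1,B4}: {B0,B1} ∩ {B0,B4} = {B0}; idom=B0
  B8: preds {B6,B7}: {B0,B3,B6} ∩ {B0,B7} = {B0}; idom=B0

idom(B7) = B0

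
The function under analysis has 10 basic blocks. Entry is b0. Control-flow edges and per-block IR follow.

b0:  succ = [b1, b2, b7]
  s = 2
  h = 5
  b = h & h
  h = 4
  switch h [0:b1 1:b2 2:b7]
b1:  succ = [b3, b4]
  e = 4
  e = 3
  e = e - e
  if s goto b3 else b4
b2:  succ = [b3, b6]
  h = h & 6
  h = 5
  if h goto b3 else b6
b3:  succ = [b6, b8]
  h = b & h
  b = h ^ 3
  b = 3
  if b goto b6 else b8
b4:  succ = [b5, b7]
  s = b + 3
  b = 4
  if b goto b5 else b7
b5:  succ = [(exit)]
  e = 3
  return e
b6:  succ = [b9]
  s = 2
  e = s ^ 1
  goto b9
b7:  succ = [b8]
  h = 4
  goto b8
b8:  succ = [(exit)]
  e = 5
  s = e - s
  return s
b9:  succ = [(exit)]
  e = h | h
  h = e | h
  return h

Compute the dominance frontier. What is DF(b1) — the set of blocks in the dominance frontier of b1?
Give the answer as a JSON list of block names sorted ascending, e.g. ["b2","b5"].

idom tree: b1←b0 b2←b0 b3←b0 b4←b1 b5←b4 b6←b0 b7←b0 b8←b0 b9←b6
Dom∩ at merges:
  b3: preds {b1,b2}: {b0,b1} ∩ {b0,b2} = {b0}; idom=b0
  b6: preds {b2,b3}: {b0,b2} ∩ {b0,b3} = {b0}; idom=b0
  b7: preds {b0,b4}: {b0} ∩ {b0,b1,b4} = {b0}; idom=b0
  b8: preds {b3,b7}: {b0,b3} ∩ {b0,b7} = {b0}; idom=b0

DF walk-up:
  b3←b1: walk b1 to b0
  b3←b2: walk b2 to b0
  b6←b2: walk b2 to b0
  b6←b3: walk b3 to b0
  b7←b0: walk · to b0
  b7←b4: walk b4→b1 to b0
  b8←b3: walk b3 to b0
  b8←b7: walk b7 to b0
  DF(b0)=∅
  DF(b1)={b3,b7}
  DF(b2)={b3,b6}
  DF(b3)={b6,b8}
  DF(b4)={b7}
  DF(b5)=∅
  DF(b6)=∅
  DF(b7)={b8}
  DF(b8)=∅
  DF(b9)=∅

DF(b1) = ["b3", "b7"]

Answer: ["b3", "b7"]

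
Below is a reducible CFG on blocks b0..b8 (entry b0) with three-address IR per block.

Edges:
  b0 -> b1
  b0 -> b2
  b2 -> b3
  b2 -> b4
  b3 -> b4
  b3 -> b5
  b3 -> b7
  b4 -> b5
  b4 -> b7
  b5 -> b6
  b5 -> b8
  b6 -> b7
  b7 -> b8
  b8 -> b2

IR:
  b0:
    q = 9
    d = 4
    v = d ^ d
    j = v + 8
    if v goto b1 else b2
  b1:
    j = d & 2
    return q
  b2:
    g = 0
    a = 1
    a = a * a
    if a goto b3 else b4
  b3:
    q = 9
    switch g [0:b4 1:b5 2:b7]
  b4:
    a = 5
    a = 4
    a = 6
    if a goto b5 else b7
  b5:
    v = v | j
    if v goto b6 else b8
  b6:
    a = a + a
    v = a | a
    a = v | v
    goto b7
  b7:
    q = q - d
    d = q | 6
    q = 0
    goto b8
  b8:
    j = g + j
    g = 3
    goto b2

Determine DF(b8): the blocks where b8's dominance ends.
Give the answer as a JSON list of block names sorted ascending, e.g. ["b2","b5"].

idom tree: b1←b0 b2←b0 b3←b2 b4←b2 b5←b2 b6←b5 b7←b2 b8←b2
Join-block Dom:
  b2: preds {b0,b8}: {b0} ∩ {b0,b2,b8} = {b0}; idom=b0
  b4: preds {b2,b3}: {b0,b2} ∩ {b0,b2,b3} = {b0,b2}; idom=b2
  b5: preds {b3,b4}: {b0,b2,b3} ∩ {b0,b2,b4} = {b0,b2}; idom=b2
  b7: preds {b3,b4,b6}: {b0,b2,b3} ∩ {b0,b2,b4} ∩ {b0,b2,b5,b6} = {b0,b2}; idom=b2
  b8: preds {b5,b7}: {b0,b2,b5} ∩ {b0,b2,b7} = {b0,b2}; idom=b2

Frontier:
  b2←b0: walk · to b0
  b2←b8: walk b8→b2 to b0
  b4←b2: walk · to b2
  b4←b3: walk b3 to b2
  b5←b3: walk b3 to b2
  b5←b4: walk b4 to b2
  b7←b3: walk b3 to b2
  b7←b4: walk b4 to b2
  b7←b6: walk b6→b5 to b2
  b8←b5: walk b5 to b2
  b8←b7: walk b7 to b2
  b0: DF=∅
  b1: DF=∅
  b2: DF={b2}
  b3: DF={b4,b5,b7}
  b4: DF={b5,b7}
  b5: DF={b7,b8}
  b6: DF={b7}
  b7: DF={b8}
  b8: DF={b2}

DF(b8) = ["b2"]

Answer: ["b2"]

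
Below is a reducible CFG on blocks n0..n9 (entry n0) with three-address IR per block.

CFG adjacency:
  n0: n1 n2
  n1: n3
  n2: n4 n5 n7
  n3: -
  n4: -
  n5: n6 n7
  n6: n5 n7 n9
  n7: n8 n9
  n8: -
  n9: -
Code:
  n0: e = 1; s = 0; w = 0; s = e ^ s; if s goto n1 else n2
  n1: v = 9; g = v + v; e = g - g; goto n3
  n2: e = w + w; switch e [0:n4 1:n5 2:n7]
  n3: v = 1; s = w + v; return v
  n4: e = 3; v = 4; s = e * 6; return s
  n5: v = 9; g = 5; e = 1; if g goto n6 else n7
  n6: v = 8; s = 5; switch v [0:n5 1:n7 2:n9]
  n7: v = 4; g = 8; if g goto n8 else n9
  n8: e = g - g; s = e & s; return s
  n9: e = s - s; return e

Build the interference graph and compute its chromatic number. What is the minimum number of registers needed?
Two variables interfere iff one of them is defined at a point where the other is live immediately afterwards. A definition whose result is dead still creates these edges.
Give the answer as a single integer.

Answer: 4

Analysis:
Block summaries:
  n0 def {e,s,w} use ∅
  n1 def {e,g,v} use ∅
  n2 def {e} use {w}
  n3 def {s,v} use {w}
  n4 def {e,s,v} use ∅
  n5 def {e,g,v} use ∅
  n6 def {s,v} use ∅
  n7 def {g,v} use ∅
  n8 def {e,s} use {g,s}
  n9 def {e} use {s}

Backward fixpoint:
  n0 li=∅ lo={s,w}
  n1 li={w} lo={w}
  n2 li={s,w} lo={s}
  n3 li={w} lo=∅
  n4 li=∅ lo=∅
  n5 li={s} lo={s}
  n6 li=∅ lo={s}
  n7 li={s} lo={g,s}
  n8 li={g,s} lo=∅
  n9 li={s} lo=∅

Interference:
  e — {g,s,v,w}
  g — {e,s,w}
  s — {e,g,v,w}
  v — {e,s,w}
  w — {e,g,s,v}

Chromatic number:
  lower bound: {e,g,s,w} mutually conflict ⇒ χ ≥ 4
  assign e→c0 g→c3 s→c1 v→c3 w→c2 — no edge inside a register ⇒ χ ≤ 4
  χ = 4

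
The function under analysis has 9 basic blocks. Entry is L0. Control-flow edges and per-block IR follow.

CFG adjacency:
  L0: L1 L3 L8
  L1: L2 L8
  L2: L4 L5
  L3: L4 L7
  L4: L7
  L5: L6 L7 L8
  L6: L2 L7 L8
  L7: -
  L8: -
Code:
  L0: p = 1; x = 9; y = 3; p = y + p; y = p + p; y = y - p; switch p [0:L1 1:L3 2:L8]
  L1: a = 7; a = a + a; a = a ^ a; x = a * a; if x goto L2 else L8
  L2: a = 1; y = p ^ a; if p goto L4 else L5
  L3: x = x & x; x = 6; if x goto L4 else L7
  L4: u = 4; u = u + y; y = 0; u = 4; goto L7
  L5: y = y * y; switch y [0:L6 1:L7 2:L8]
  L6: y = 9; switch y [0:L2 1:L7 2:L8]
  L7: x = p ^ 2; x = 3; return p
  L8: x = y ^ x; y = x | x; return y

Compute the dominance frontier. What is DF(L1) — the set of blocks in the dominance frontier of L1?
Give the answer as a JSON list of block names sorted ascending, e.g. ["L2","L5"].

Answer: ["L4", "L7", "L8"]

Analysis:
idom tree: L1←L0 L2←L1 L3←L0 L4←L0 L5←L2 L6←L5 L7←L0 L8←L0
Dom at joins:
  L2: preds {L1,L6}: {L0,L1} ∩ {L0,L1,L2,L5,L6} = {L0,L1}; idom=L1
  L4: preds {L2,L3}: {L0,L1,L2} ∩ {L0,L3} = {L0}; idom=L0
  L7: preds {L3,L4,L5,L6}: {L0,L3} ∩ {L0,L4} ∩ {L0,L1,L2,L5} ∩ {L0,L1,L2,L5,L6} = {L0}; idom=L0
  L8: preds {L0,L1,L5,L6}: {L0} ∩ {L0,L1} ∩ {L0,L1,L2,L5} ∩ {L0,L1,L2,L5,L6} = {L0}; idom=L0

DF walk-up:
  join L2 pred L1: · stop@L1
  join L2 pred L6: L6→L5→L2 stop@L1
  join L4 pred L2: L2→L1 stop@L0
  join L4 pred L3: L3 stop@L0
  join L7 pred L3: L3 stop@L0
  join L7 pred L4: L4 stop@L0
  join L7 pred L5: L5→L2→L1 stop@L0
  join L7 pred L6: L6→L5→L2→L1 stop@L0
  join L8 pred L0: · stop@L0
  join L8 pred L1: L1 stop@L0
  join L8 pred L5: L5→L2→L1 stop@L0
  join L8 pred L6: L6→L5→L2→L1 stop@L0
  L0 → ∅
  L1 → {L4,L7,L8}
  L2 → {L2,L4,L7,L8}
  L3 → {L4,L7}
  L4 → {L7}
  L5 → {L2,L7,L8}
  L6 → {L2,L7,L8}
  L7 → ∅
  L8 → ∅

DF(L1) = ["L4", "L7", "L8"]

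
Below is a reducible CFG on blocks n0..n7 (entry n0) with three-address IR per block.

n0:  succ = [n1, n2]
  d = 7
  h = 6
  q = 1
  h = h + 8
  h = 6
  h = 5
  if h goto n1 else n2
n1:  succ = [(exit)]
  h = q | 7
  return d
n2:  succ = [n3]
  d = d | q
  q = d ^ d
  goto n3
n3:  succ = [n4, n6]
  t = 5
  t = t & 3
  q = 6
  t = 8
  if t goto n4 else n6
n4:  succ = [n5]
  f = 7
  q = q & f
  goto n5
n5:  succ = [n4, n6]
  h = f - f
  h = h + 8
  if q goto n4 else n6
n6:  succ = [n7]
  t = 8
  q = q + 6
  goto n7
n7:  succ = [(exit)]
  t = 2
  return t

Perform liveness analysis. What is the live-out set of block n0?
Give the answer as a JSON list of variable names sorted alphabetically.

Answer: ["d", "q"]

Working:
Block summaries:
  n0 def {d,h,q} use ∅
  n1 def {h} use {d,q}
  n2 def {d,q} use {d,q}
  n3 def {q,t} use ∅
  n4 def {f,q} use {q}
  n5 def {h} use {f,q}
  n6 def {q,t} use {q}
  n7 def {t} use ∅

Live sets:
  n0 li=∅ lo={d,q}
  n1 li={d,q} lo=∅
  n2 li={d,q} lo=∅
  n3 li=∅ lo={q}
  n4 li={q} lo={f,q}
  n5 li={f,q} lo={q}
  n6 li={q} lo=∅
  n7 li=∅ lo=∅

live-out(n0) = ["d", "q"]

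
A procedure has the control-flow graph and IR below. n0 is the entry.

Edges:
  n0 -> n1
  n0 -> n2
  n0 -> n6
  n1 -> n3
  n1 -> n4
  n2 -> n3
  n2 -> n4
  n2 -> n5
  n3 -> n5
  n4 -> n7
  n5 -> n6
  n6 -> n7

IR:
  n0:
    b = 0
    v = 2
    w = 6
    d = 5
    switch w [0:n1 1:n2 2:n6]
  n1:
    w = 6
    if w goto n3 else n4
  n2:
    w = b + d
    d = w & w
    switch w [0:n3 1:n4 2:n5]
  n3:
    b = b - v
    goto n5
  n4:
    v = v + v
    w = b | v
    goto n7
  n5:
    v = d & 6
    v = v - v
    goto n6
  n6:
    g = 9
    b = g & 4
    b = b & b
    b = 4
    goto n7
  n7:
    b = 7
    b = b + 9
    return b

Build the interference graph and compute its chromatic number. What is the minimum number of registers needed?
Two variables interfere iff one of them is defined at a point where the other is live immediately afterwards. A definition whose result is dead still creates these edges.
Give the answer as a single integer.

Answer: 4

Analysis:
Block summaries:
  n0 def {b,d,v,w} use ∅
  n1 def {w} use ∅
  n2 def {d,w} use {b,d}
  n3 def {b} use {b,v}
  n4 def {v,w} use {b,v}
  n5 def {v} use {d}
  n6 def {b,g} use ∅
  n7 def {b} use ∅

Backward fixpoint:
  live n0: ∅→{b,d,v}
  live n1: {b,d,v}→{b,d,v}
  live n2: {b,d,v}→{b,d,v}
  live n3: {b,d,v}→{d}
  live n4: {b,v}→∅
  live n5: {d}→∅
  live n6: ∅→∅
  live n7: ∅→∅

Interference:
  b: {d,v,w}
  d: {b,v,w}
  g: ∅
  v: {b,d,w}
  w: {b,d,v}

Registers:
  clique {b,d,v,w} ⇒ need ≥ 4
  4-colouring: r0={b,g}  r1={d}  r2={v}  r3={w}
  χ = 4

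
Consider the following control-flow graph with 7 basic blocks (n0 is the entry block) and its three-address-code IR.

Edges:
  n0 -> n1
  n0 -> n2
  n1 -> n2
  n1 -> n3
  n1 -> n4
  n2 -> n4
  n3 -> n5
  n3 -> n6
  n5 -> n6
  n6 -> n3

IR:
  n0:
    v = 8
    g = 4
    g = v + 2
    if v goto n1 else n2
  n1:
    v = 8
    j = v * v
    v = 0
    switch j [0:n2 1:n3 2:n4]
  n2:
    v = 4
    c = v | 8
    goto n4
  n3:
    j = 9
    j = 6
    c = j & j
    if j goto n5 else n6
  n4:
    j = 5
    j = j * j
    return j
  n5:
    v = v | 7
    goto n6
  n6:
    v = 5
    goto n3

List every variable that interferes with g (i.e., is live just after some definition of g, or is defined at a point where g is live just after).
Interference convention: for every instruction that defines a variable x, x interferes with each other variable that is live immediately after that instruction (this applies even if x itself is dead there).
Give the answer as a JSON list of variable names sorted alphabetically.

Per-block:
  n0: def={g,v} ue=∅
  n1: def={j,v} ue=∅
  n2: def={c,v} ue=∅
  n3: def={c,j} ue=∅
  n4: def={j} ue=∅
  n5: def={v} ue={v}
  n6: def={v} ue=∅

Liveness:
  live n0: ∅→∅
  live n1: ∅→{v}
  live n2: ∅→∅
  live n3: {v}→{v}
  live n4: ∅→∅
  live n5: {v}→∅
  live n6: ∅→{v}

Conflict graph:
  c — {j,v}
  g — {v}
  j — {c,v}
  v — {c,g,j}

N(g) = ["v"]

Answer: ["v"]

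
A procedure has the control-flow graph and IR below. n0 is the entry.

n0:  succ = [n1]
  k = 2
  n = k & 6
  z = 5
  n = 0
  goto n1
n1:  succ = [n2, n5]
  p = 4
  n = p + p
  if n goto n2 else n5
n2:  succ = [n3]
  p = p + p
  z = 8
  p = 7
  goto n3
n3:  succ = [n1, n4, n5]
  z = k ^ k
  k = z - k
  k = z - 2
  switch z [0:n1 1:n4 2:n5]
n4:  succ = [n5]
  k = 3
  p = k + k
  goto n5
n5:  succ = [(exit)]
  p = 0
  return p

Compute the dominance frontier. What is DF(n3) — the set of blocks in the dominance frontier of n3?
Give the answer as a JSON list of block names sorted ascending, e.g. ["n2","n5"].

Answer: ["n1", "n5"]

Working:
idom tree: n1←n0 n2←n1 n3←n2 n4←n3 n5←n1
Join-block Dom:
  n1: preds {n0,n3}: {n0} ∩ {n0,n1,n2,n3} = {n0}; idom=n0
  n5: preds {n1,n3,n4}: {n0,n1} ∩ {n0,n1,n2,n3} ∩ {n0,n1,n2,n3,n4} = {n0,n1}; idom=n1

DF derivation:
  n1←n0: walk · to n0
  n1←n3: walk n3→n2→n1 to n0
  n5←n1: walk · to n1
  n5←n3: walk n3→n2 to n1
  n5←n4: walk n4→n3→n2 to n1
  n0: DF=∅
  n1: DF={n1}
  n2: DF={n1,n5}
  n3: DF={n1,n5}
  n4: DF={n5}
  n5: DF=∅

DF(n3) = ["n1", "n5"]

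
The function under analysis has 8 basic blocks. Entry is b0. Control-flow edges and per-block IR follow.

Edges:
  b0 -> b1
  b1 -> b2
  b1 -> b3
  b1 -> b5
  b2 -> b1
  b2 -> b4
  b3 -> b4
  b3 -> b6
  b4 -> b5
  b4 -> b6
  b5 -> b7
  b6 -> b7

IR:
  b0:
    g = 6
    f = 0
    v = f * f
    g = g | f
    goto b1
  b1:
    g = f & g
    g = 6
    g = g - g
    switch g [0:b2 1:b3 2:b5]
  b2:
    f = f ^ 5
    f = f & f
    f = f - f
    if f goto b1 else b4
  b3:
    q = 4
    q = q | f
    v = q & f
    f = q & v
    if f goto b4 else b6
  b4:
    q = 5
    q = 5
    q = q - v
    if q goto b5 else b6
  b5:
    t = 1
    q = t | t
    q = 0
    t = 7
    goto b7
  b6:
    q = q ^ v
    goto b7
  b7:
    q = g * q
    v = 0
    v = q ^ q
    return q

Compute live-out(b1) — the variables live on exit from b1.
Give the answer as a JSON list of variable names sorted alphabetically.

Answer: ["f", "g", "v"]

Working:
Block summaries:
  b0: def={f,g,v} ue=∅
  b1: def={g} ue={f,g}
  b2: def={f} ue={f}
  b3: def={f,q,v} ue={f}
  b4: def={q} ue={v}
  b5: def={q,t} ue=∅
  b6: def={q} ue={q,v}
  b7: def={q,v} ue={g,q}

Liveness:
  b0 li=∅ lo={f,g,v}
  b1 li={f,g,v} lo={f,g,v}
  b2 li={f,g,v} lo={f,g,v}
  b3 li={f,g} lo={g,q,v}
  b4 li={g,v} lo={g,q,v}
  b5 li={g} lo={g,q}
  b6 li={g,q,v} lo={g,q}
  b7 li={g,q} lo=∅

live-out(b1) = ["f", "g", "v"]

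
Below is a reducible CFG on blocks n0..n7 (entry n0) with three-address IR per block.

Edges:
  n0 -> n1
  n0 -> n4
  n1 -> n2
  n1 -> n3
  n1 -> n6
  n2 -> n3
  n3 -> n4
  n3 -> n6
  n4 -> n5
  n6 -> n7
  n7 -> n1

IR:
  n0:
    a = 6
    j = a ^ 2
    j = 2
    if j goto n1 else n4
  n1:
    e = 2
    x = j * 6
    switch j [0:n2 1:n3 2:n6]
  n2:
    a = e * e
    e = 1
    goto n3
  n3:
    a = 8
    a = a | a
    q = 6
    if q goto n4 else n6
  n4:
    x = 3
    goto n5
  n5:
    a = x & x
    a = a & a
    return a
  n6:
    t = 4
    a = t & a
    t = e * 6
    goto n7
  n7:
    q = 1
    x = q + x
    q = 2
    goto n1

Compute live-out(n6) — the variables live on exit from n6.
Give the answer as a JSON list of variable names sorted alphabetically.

Block summaries:
  n0 def {a,j} use ∅
  n1 def {e,x} use {j}
  n2 def {a,e} use {e}
  n3 def {a,q} use ∅
  n4 def {x} use ∅
  n5 def {a} use {x}
  n6 def {a,t} use {a,e}
  n7 def {q,x} use {x}

Liveness:
  n0 li=∅ lo={a,j}
  n1 li={a,j} lo={a,e,j,x}
  n2 li={e,j,x} lo={e,j,x}
  n3 li={e,j,x} lo={a,e,j,x}
  n4 li=∅ lo={x}
  n5 li={x} lo=∅
  n6 li={a,e,j,x} lo={a,j,x}
  n7 li={a,j,x} lo={a,j}

live-out(n6) = ["a", "j", "x"]

Answer: ["a", "j", "x"]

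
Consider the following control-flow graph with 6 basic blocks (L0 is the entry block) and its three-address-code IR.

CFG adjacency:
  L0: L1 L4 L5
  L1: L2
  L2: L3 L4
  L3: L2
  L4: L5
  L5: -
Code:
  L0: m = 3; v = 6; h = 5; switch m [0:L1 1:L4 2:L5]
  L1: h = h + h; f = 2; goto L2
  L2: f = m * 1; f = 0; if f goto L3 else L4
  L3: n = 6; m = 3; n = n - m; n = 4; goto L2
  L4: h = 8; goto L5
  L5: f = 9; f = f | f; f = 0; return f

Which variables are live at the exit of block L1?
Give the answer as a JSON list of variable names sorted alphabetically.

Answer: ["m"]

Derivation:
Block summaries:
  L0 def {h,m,v} use ∅
  L1 def {f,h} use {h}
  L2 def {f} use {m}
  L3 def {m,n} use ∅
  L4 def {h} use ∅
  L5 def {f} use ∅

Backward fixpoint:
  live L0: ∅→{h,m}
  live L1: {h,m}→{m}
  live L2: {m}→∅
  live L3: ∅→{m}
  live L4: ∅→∅
  live L5: ∅→∅

live-out(L1) = ["m"]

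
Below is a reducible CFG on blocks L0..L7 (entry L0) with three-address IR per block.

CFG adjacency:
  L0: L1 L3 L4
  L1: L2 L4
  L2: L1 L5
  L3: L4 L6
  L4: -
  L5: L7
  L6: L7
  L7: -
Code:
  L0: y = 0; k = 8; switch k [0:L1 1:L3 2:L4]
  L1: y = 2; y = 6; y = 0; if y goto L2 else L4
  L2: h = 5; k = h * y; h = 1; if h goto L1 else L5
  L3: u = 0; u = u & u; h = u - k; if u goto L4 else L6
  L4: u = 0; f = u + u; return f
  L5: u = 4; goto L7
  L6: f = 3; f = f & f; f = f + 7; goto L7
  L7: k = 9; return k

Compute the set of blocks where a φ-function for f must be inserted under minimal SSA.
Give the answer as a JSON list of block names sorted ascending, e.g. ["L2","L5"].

Answer: ["L7"]

Derivation:
idom tree: L1←L0 L2←L1 L3←L0 L4←L0 L5←L2 L6←L3 L7←L0
Join-block Dom:
  L1: preds {L0,L2}: {L0} ∩ {L0,L1,L2} = {L0}; idom=L0
  L4: preds {L0,L1,L3}: {L0} ∩ {L0,L1} ∩ {L0,L3} = {L0}; idom=L0
  L7: preds {L5,L6}: {L0,L1,L2,L5} ∩ {L0,L3,L6} = {L0}; idom=L0

Frontier:
  join L1 pred L0: · stop@L0
  join L1 pred L2: L2→L1 stop@L0
  join L4 pred L0: · stop@L0
  join L4 pred L1: L1 stop@L0
  join L4 pred L3: L3 stop@L0
  join L7 pred L5: L5→L2→L1 stop@L0
  join L7 pred L6: L6→L3 stop@L0
  DF(L0)=∅
  DF(L1)={L1,L4,L7}
  DF(L2)={L1,L7}
  DF(L3)={L4,L7}
  DF(L4)=∅
  DF(L5)={L7}
  DF(L6)={L7}
  DF(L7)=∅

φ for f: defs {L4,L6}
  DF⁺ = {L7}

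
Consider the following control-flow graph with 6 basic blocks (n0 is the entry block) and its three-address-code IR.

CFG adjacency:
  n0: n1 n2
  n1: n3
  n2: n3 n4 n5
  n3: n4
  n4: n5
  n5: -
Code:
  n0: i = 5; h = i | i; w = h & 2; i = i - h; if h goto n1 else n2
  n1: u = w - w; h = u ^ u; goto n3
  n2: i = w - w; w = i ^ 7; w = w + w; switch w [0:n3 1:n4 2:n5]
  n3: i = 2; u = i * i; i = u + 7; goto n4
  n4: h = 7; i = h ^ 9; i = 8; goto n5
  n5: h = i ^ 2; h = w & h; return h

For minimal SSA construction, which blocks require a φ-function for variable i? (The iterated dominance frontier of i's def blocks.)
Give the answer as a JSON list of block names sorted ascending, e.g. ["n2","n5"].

Answer: ["n3", "n4", "n5"]

Analysis:
idom tree: n1←n0 n2←n0 n3←n0 n4←n0 n5←n0
Dom at joins:
  n3: preds {n1,n2}: {n0,n1} ∩ {n0,n2} = {n0}; idom=n0
  n4: preds {n2,n3}: {n0,n2} ∩ {n0,n3} = {n0}; idom=n0
  n5: preds {n2,n4}: {n0,n2} ∩ {n0,n4} = {n0}; idom=n0

DF derivation:
  n3←n1: walk n1 to n0
  n3←n2: walk n2 to n0
  n4←n2: walk n2 to n0
  n4←n3: walk n3 to n0
  n5←n2: walk n2 to n0
  n5←n4: walk n4 to n0
  n0: DF=∅
  n1: DF={n3}
  n2: DF={n3,n4,n5}
  n3: DF={n4}
  n4: DF={n5}
  n5: DF=∅

φ for i: defs {n0,n2,n3,n4}
  DF⁺ = {n3,n4,n5}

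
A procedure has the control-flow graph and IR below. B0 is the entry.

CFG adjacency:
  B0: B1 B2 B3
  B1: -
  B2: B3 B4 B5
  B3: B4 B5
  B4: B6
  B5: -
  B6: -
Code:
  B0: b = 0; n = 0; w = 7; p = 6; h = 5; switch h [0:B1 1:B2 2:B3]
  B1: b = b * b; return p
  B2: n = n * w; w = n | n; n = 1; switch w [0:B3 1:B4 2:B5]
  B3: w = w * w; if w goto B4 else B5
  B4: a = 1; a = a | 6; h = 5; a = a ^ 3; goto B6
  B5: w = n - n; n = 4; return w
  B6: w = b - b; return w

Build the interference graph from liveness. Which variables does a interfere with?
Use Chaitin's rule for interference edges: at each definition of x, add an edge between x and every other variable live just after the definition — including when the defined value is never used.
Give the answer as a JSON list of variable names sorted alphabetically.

Answer: ["b", "h"]

Analysis:
Per-block:
  B0 def {b,h,n,p,w} use ∅
  B1 def {b} use {b,p}
  B2 def {n,w} use {n,w}
  B3 def {w} use {w}
  B4 def {a,h} use ∅
  B5 def {n,w} use {n}
  B6 def {w} use {b}

Backward fixpoint:
  B0 li=∅ lo={b,n,p,w}
  B1 li={b,p} lo=∅
  B2 li={b,n,w} lo={b,n,w}
  B3 li={b,n,w} lo={b,n}
  B4 li={b} lo={b}
  B5 li={n} lo=∅
  B6 li={b} lo=∅

Interference:
  a: {b,h}
  b: {a,h,n,p,w}
  h: {a,b,n,p,w}
  n: {b,h,p,w}
  p: {b,h,n,w}
  w: {b,h,n,p}

N(a) = ["b", "h"]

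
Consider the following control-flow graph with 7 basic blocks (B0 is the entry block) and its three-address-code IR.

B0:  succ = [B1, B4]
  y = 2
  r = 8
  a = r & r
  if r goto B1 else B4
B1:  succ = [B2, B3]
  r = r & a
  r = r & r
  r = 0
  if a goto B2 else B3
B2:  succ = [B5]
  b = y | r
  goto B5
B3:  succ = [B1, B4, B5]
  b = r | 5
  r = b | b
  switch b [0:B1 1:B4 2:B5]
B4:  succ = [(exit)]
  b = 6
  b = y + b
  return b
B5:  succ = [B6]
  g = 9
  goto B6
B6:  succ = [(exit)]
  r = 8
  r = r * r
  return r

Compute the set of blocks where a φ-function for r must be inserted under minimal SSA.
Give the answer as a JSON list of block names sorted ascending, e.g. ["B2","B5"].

Answer: ["B1", "B4", "B5"]

Analysis:
idom tree: B1←B0 B2←B1 B3←B1 B4←B0 B5←B1 B6←B5
Join-block Dom:
  B1: preds {B0,B3}: {B0} ∩ {B0,B1,B3} = {B0}; idom=B0
  B4: preds {B0,B3}: {B0} ∩ {B0,B1,B3} = {B0}; idom=B0
  B5: preds {B2,B3}: {B0,B1,B2} ∩ {B0,B1,B3} = {B0,B1}; idom=B1

DF walk-up:
  B1←B0: walk · to B0
  B1←B3: walk B3→B1 to B0
  B4←B0: walk · to B0
  B4←B3: walk B3→B1 to B0
  B5←B2: walk B2 to B1
  B5←B3: walk B3 to B1
  DF(B0)=∅
  DF(B1)={B1,B4}
  DF(B2)={B5}
  DF(B3)={B1,B4,B5}
  DF(B4)=∅
  DF(B5)=∅
  DF(B6)=∅

φ for r: defs {B0,B1,B3,B6}
  DF⁺ = {B1,B4,B5}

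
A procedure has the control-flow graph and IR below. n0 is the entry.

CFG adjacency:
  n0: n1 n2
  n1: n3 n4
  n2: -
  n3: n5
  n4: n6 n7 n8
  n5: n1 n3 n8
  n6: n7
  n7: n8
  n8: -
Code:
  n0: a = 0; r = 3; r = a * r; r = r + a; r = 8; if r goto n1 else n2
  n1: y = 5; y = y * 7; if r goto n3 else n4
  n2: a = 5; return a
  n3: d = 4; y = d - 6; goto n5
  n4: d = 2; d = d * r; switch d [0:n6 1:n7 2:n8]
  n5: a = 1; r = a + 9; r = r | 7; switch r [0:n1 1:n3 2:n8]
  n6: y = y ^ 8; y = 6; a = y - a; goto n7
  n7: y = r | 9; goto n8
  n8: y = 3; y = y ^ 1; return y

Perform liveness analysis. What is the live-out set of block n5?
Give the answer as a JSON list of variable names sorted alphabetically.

Answer: ["a", "r"]

Analysis:
Block summaries:
  n0: {a,r} / ∅
  n1: {y} / {r}
  n2: {a} / ∅
  n3: {d,y} / ∅
  n4: {d} / {r}
  n5: {a,r} / ∅
  n6: {a,y} / {a,y}
  n7: {y} / {r}
  n8: {y} / ∅

Live sets:
  n0 li=∅ lo={a,r}
  n1 li={a,r} lo={a,r,y}
  n2 li=∅ lo=∅
  n3 li=∅ lo=∅
  n4 li={a,r,y} lo={a,r,y}
  n5 li=∅ lo={a,r}
  n6 li={a,r,y} lo={r}
  n7 li={r} lo=∅
  n8 li=∅ lo=∅

live-out(n5) = ["a", "r"]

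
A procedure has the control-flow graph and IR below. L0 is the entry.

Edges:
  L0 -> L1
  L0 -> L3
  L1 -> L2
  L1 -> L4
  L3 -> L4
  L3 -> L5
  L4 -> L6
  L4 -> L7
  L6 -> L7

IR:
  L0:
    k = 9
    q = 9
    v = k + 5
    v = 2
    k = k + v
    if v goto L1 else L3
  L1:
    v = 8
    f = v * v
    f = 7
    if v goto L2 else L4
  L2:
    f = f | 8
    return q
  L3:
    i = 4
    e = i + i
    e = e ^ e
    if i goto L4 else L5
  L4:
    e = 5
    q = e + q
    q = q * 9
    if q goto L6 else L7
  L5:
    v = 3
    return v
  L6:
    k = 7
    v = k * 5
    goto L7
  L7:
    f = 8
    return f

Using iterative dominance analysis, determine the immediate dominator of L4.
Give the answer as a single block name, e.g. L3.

Answer: L0

Analysis:
idom tree: L1←L0 L2←L1 L3←L0 L4←L0 L5←L3 L6←L4 L7←L4
Join-block Dom:
  L4: preds {L1,L3}: {L0,L1} ∩ {L0,L3} = {L0}; idom=L0
  L7: preds {L4,L6}: {L0,L4} ∩ {L0,L4,L6} = {L0,L4}; idom=L4

idom(L4) = L0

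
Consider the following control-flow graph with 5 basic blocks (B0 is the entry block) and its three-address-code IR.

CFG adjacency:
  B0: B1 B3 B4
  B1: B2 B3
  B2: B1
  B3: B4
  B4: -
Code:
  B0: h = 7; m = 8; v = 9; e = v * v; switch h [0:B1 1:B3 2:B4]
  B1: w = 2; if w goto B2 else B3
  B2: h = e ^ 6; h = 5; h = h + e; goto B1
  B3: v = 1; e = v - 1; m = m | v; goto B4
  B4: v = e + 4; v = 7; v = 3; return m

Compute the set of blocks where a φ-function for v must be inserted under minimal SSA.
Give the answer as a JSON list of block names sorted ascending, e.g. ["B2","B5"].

idom tree: B1←B0 B2←B1 B3←B0 B4←B0
Dom∩ at merges:
  B1: preds {B0,B2}: {B0} ∩ {B0,B1,B2} = {B0}; idom=B0
  B3: preds {B0,B1}: {B0} ∩ {B0,B1} = {B0}; idom=B0
  B4: preds {B0,B3}: {B0} ∩ {B0,B3} = {B0}; idom=B0

DF derivation:
  join B1 pred B0: · stop@B0
  join B1 pred B2: B2→B1 stop@B0
  join B3 pred B0: · stop@B0
  join B3 pred B1: B1 stop@B0
  join B4 pred B0: · stop@B0
  join B4 pred B3: B3 stop@B0
  B0: DF=∅
  B1: DF={B1,B3}
  B2: DF={B1}
  B3: DF={B4}
  B4: DF=∅

φ for v: defs {B0,B3,B4}
  DF⁺ = {B4}

Answer: ["B4"]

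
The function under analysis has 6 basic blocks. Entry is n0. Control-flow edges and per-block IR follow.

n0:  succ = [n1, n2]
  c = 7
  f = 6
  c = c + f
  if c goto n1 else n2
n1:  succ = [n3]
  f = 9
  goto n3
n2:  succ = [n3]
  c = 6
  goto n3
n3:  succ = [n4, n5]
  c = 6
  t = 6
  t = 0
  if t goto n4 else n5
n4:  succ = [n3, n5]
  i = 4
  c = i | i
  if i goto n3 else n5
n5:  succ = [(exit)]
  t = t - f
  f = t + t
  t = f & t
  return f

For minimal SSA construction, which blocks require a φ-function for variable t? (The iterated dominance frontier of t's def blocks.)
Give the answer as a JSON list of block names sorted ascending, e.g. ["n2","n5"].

Answer: ["n3"]

Working:
idom tree: n1←n0 n2←n0 n3←n0 n4←n3 n5←n3
Dom at joins:
  n3: preds {n1,n2,n4}: {n0,n1} ∩ {n0,n2} ∩ {n0,n3,n4} = {n0}; idom=n0
  n5: preds {n3,n4}: {n0,n3} ∩ {n0,n3,n4} = {n0,n3}; idom=n3

Frontier:
  join n3 pred n1: n1 stop@n0
  join n3 pred n2: n2 stop@n0
  join n3 pred n4: n4→n3 stop@n0
  join n5 pred n3: · stop@n3
  join n5 pred n4: n4 stop@n3
  n0 → ∅
  n1 → {n3}
  n2 → {n3}
  n3 → {n3}
  n4 → {n3,n5}
  n5 → ∅

φ for t: defs {n3,n5}
  DF⁺ = {n3}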